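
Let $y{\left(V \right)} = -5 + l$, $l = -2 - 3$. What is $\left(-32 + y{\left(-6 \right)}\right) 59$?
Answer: $-2478$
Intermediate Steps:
$l = -5$
$y{\left(V \right)} = -10$ ($y{\left(V \right)} = -5 - 5 = -10$)
$\left(-32 + y{\left(-6 \right)}\right) 59 = \left(-32 - 10\right) 59 = \left(-42\right) 59 = -2478$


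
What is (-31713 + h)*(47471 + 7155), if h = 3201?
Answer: -1557496512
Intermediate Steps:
(-31713 + h)*(47471 + 7155) = (-31713 + 3201)*(47471 + 7155) = -28512*54626 = -1557496512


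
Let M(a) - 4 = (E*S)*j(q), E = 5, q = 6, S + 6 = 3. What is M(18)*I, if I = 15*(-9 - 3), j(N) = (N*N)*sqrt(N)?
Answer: -720 + 97200*sqrt(6) ≈ 2.3737e+5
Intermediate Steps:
S = -3 (S = -6 + 3 = -3)
j(N) = N**(5/2) (j(N) = N**2*sqrt(N) = N**(5/2))
M(a) = 4 - 540*sqrt(6) (M(a) = 4 + (5*(-3))*6**(5/2) = 4 - 540*sqrt(6))
I = -180 (I = 15*(-12) = -180)
M(18)*I = (4 - 540*sqrt(6))*(-180) = -720 + 97200*sqrt(6)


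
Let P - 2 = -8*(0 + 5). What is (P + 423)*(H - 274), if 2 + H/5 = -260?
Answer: -609840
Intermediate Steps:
H = -1310 (H = -10 + 5*(-260) = -10 - 1300 = -1310)
P = -38 (P = 2 - 8*(0 + 5) = 2 - 8*5 = 2 - 40 = -38)
(P + 423)*(H - 274) = (-38 + 423)*(-1310 - 274) = 385*(-1584) = -609840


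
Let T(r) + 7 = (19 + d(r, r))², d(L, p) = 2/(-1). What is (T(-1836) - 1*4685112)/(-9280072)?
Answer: 2342415/4640036 ≈ 0.50483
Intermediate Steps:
d(L, p) = -2 (d(L, p) = 2*(-1) = -2)
T(r) = 282 (T(r) = -7 + (19 - 2)² = -7 + 17² = -7 + 289 = 282)
(T(-1836) - 1*4685112)/(-9280072) = (282 - 1*4685112)/(-9280072) = (282 - 4685112)*(-1/9280072) = -4684830*(-1/9280072) = 2342415/4640036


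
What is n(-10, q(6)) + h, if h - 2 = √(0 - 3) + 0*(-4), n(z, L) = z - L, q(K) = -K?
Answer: -2 + I*√3 ≈ -2.0 + 1.732*I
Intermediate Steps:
h = 2 + I*√3 (h = 2 + (√(0 - 3) + 0*(-4)) = 2 + (√(-3) + 0) = 2 + (I*√3 + 0) = 2 + I*√3 ≈ 2.0 + 1.732*I)
n(-10, q(6)) + h = (-10 - (-1)*6) + (2 + I*√3) = (-10 - 1*(-6)) + (2 + I*√3) = (-10 + 6) + (2 + I*√3) = -4 + (2 + I*√3) = -2 + I*√3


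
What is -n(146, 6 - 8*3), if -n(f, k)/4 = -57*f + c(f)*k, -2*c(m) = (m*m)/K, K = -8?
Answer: -129210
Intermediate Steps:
c(m) = m²/16 (c(m) = -m*m/(2*(-8)) = -m²*(-1)/(2*8) = -(-1)*m²/16 = m²/16)
n(f, k) = 228*f - k*f²/4 (n(f, k) = -4*(-57*f + (f²/16)*k) = -4*(-57*f + k*f²/16) = 228*f - k*f²/4)
-n(146, 6 - 8*3) = -146*(912 - 1*146*(6 - 8*3))/4 = -146*(912 - 1*146*(6 - 24))/4 = -146*(912 - 1*146*(-18))/4 = -146*(912 + 2628)/4 = -146*3540/4 = -1*129210 = -129210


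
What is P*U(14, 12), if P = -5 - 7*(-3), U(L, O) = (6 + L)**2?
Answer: 6400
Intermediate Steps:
P = 16 (P = -5 + 21 = 16)
P*U(14, 12) = 16*(6 + 14)**2 = 16*20**2 = 16*400 = 6400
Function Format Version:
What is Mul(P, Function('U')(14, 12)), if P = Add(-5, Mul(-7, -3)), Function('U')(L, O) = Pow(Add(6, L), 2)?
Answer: 6400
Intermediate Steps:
P = 16 (P = Add(-5, 21) = 16)
Mul(P, Function('U')(14, 12)) = Mul(16, Pow(Add(6, 14), 2)) = Mul(16, Pow(20, 2)) = Mul(16, 400) = 6400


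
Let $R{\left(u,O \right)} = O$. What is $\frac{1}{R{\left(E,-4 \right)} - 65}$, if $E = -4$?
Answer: $- \frac{1}{69} \approx -0.014493$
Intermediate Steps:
$\frac{1}{R{\left(E,-4 \right)} - 65} = \frac{1}{-4 - 65} = \frac{1}{-69} = - \frac{1}{69}$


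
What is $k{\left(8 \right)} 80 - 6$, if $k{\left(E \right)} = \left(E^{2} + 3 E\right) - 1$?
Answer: $6954$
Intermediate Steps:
$k{\left(E \right)} = -1 + E^{2} + 3 E$
$k{\left(8 \right)} 80 - 6 = \left(-1 + 8^{2} + 3 \cdot 8\right) 80 - 6 = \left(-1 + 64 + 24\right) 80 - 6 = 87 \cdot 80 - 6 = 6960 - 6 = 6954$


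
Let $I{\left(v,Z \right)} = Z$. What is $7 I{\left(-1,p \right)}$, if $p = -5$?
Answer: $-35$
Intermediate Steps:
$7 I{\left(-1,p \right)} = 7 \left(-5\right) = -35$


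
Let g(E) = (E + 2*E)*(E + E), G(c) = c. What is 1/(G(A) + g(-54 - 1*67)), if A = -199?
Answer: 1/87647 ≈ 1.1409e-5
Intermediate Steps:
g(E) = 6*E² (g(E) = (3*E)*(2*E) = 6*E²)
1/(G(A) + g(-54 - 1*67)) = 1/(-199 + 6*(-54 - 1*67)²) = 1/(-199 + 6*(-54 - 67)²) = 1/(-199 + 6*(-121)²) = 1/(-199 + 6*14641) = 1/(-199 + 87846) = 1/87647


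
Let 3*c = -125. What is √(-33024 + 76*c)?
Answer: 2*I*√81429/3 ≈ 190.24*I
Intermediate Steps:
c = -125/3 (c = (⅓)*(-125) = -125/3 ≈ -41.667)
√(-33024 + 76*c) = √(-33024 + 76*(-125/3)) = √(-33024 - 9500/3) = √(-108572/3) = 2*I*√81429/3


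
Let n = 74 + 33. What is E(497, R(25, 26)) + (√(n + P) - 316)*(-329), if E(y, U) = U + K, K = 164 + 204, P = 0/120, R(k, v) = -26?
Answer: 104306 - 329*√107 ≈ 1.0090e+5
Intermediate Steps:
P = 0 (P = 0*(1/120) = 0)
n = 107
K = 368
E(y, U) = 368 + U (E(y, U) = U + 368 = 368 + U)
E(497, R(25, 26)) + (√(n + P) - 316)*(-329) = (368 - 26) + (√(107 + 0) - 316)*(-329) = 342 + (√107 - 316)*(-329) = 342 + (-316 + √107)*(-329) = 342 + (103964 - 329*√107) = 104306 - 329*√107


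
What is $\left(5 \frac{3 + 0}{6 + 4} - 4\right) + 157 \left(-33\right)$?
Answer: $- \frac{10367}{2} \approx -5183.5$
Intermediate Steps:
$\left(5 \frac{3 + 0}{6 + 4} - 4\right) + 157 \left(-33\right) = \left(5 \cdot \frac{3}{10} - 4\right) - 5181 = \left(\frac{3}{2} - 4\right) - 5181 = - \frac{5}{2} - 5181 = - \frac{10367}{2}$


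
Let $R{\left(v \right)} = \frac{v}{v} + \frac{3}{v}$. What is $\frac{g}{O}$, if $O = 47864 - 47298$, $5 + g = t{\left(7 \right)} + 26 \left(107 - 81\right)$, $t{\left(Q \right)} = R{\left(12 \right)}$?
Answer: $\frac{2689}{2264} \approx 1.1877$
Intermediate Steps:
$R{\left(v \right)} = 1 + \frac{3}{v}$
$t{\left(Q \right)} = \frac{5}{4}$ ($t{\left(Q \right)} = \frac{3 + 12}{12} = \frac{1}{12} \cdot 15 = \frac{5}{4}$)
$g = \frac{2689}{4}$ ($g = -5 + \left(\frac{5}{4} + 26 \left(107 - 81\right)\right) = -5 + \left(\frac{5}{4} + 26 \cdot 26\right) = -5 + \left(\frac{5}{4} + 676\right) = -5 + \frac{2709}{4} = \frac{2689}{4} \approx 672.25$)
$O = 566$
$\frac{g}{O} = \frac{2689}{4 \cdot 566} = \frac{2689}{4} \cdot \frac{1}{566} = \frac{2689}{2264}$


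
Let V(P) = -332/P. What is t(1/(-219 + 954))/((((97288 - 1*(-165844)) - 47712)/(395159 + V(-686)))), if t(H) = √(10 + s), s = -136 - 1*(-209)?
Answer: 135539703*√83/73889060 ≈ 16.712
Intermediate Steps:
s = 73 (s = -136 + 209 = 73)
t(H) = √83 (t(H) = √(10 + 73) = √83)
t(1/(-219 + 954))/((((97288 - 1*(-165844)) - 47712)/(395159 + V(-686)))) = √83/((((97288 - 1*(-165844)) - 47712)/(395159 - 332/(-686)))) = √83/((((97288 + 165844) - 47712)/(395159 - 332*(-1/686)))) = √83/(((263132 - 47712)/(395159 + 166/343))) = √83/((215420/(135539703/343))) = √83/((215420*(343/135539703))) = √83/(73889060/135539703) = √83*(135539703/73889060) = 135539703*√83/73889060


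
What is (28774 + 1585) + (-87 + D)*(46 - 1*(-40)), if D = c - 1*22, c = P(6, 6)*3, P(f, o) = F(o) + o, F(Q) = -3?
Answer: 21759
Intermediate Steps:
P(f, o) = -3 + o
c = 9 (c = (-3 + 6)*3 = 3*3 = 9)
D = -13 (D = 9 - 1*22 = 9 - 22 = -13)
(28774 + 1585) + (-87 + D)*(46 - 1*(-40)) = (28774 + 1585) + (-87 - 13)*(46 - 1*(-40)) = 30359 - 100*(46 + 40) = 30359 - 100*86 = 30359 - 8600 = 21759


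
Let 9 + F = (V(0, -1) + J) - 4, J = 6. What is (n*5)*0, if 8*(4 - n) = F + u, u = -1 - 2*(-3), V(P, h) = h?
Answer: 0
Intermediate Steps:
u = 5 (u = -1 + 6 = 5)
F = -8 (F = -9 + ((-1 + 6) - 4) = -9 + (5 - 4) = -9 + 1 = -8)
n = 35/8 (n = 4 - (-8 + 5)/8 = 4 - 1/8*(-3) = 4 + 3/8 = 35/8 ≈ 4.3750)
(n*5)*0 = ((35/8)*5)*0 = (175/8)*0 = 0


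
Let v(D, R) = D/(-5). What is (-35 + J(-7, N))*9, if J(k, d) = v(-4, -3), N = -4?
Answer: -1539/5 ≈ -307.80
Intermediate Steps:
v(D, R) = -D/5 (v(D, R) = D*(-1/5) = -D/5)
J(k, d) = 4/5 (J(k, d) = -1/5*(-4) = 4/5)
(-35 + J(-7, N))*9 = (-35 + 4/5)*9 = -171/5*9 = -1539/5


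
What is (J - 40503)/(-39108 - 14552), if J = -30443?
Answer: 35473/26830 ≈ 1.3221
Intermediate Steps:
(J - 40503)/(-39108 - 14552) = (-30443 - 40503)/(-39108 - 14552) = -70946/(-53660) = -70946*(-1/53660) = 35473/26830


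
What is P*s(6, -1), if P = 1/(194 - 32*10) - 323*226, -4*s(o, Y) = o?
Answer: 9197749/84 ≈ 1.0950e+5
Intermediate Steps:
s(o, Y) = -o/4
P = -9197749/126 (P = 1/(194 - 320) - 72998 = 1/(-126) - 72998 = -1/126 - 72998 = -9197749/126 ≈ -72998.)
P*s(6, -1) = -(-9197749)*6/504 = -9197749/126*(-3/2) = 9197749/84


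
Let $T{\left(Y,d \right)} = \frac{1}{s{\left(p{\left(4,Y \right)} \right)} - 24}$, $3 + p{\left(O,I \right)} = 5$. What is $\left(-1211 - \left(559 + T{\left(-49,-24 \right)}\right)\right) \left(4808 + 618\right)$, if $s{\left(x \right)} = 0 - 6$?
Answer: $- \frac{144057587}{15} \approx -9.6038 \cdot 10^{6}$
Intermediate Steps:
$p{\left(O,I \right)} = 2$ ($p{\left(O,I \right)} = -3 + 5 = 2$)
$s{\left(x \right)} = -6$ ($s{\left(x \right)} = 0 - 6 = -6$)
$T{\left(Y,d \right)} = - \frac{1}{30}$ ($T{\left(Y,d \right)} = \frac{1}{-6 - 24} = \frac{1}{-30} = - \frac{1}{30}$)
$\left(-1211 - \left(559 + T{\left(-49,-24 \right)}\right)\right) \left(4808 + 618\right) = \left(-1211 - \frac{16769}{30}\right) \left(4808 + 618\right) = \left(-1211 + \left(-559 + \frac{1}{30}\right)\right) 5426 = \left(-1211 - \frac{16769}{30}\right) 5426 = \left(- \frac{53099}{30}\right) 5426 = - \frac{144057587}{15}$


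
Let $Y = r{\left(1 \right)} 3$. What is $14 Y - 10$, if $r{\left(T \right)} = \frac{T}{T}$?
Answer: $32$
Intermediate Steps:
$r{\left(T \right)} = 1$
$Y = 3$ ($Y = 1 \cdot 3 = 3$)
$14 Y - 10 = 14 \cdot 3 - 10 = 42 - 10 = 32$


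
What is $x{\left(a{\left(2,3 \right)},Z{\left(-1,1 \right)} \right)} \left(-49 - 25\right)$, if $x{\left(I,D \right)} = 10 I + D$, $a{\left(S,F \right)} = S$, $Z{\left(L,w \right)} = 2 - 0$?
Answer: $-1628$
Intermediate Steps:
$Z{\left(L,w \right)} = 2$ ($Z{\left(L,w \right)} = 2 + 0 = 2$)
$x{\left(I,D \right)} = D + 10 I$
$x{\left(a{\left(2,3 \right)},Z{\left(-1,1 \right)} \right)} \left(-49 - 25\right) = \left(2 + 10 \cdot 2\right) \left(-49 - 25\right) = \left(2 + 20\right) \left(-74\right) = 22 \left(-74\right) = -1628$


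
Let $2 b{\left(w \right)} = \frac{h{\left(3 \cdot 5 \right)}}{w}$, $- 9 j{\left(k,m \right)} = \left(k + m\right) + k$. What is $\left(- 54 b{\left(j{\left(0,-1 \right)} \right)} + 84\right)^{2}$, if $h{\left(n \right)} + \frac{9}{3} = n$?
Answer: $8020224$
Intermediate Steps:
$h{\left(n \right)} = -3 + n$
$j{\left(k,m \right)} = - \frac{2 k}{9} - \frac{m}{9}$ ($j{\left(k,m \right)} = - \frac{\left(k + m\right) + k}{9} = - \frac{m + 2 k}{9} = - \frac{2 k}{9} - \frac{m}{9}$)
$b{\left(w \right)} = \frac{6}{w}$ ($b{\left(w \right)} = \frac{\left(-3 + 3 \cdot 5\right) \frac{1}{w}}{2} = \frac{\left(-3 + 15\right) \frac{1}{w}}{2} = \frac{12 \frac{1}{w}}{2} = \frac{6}{w}$)
$\left(- 54 b{\left(j{\left(0,-1 \right)} \right)} + 84\right)^{2} = \left(- 54 \frac{6}{\left(- \frac{2}{9}\right) 0 - - \frac{1}{9}} + 84\right)^{2} = \left(- 54 \frac{6}{0 + \frac{1}{9}} + 84\right)^{2} = \left(- 54 \cdot 6 \frac{1}{\frac{1}{9}} + 84\right)^{2} = \left(- 54 \cdot 6 \cdot 9 + 84\right)^{2} = \left(\left(-54\right) 54 + 84\right)^{2} = \left(-2916 + 84\right)^{2} = \left(-2832\right)^{2} = 8020224$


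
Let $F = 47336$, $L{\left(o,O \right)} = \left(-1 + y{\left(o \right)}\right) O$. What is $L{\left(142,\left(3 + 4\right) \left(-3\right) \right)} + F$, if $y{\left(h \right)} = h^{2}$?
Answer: $-376087$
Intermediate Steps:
$L{\left(o,O \right)} = O \left(-1 + o^{2}\right)$ ($L{\left(o,O \right)} = \left(-1 + o^{2}\right) O = O \left(-1 + o^{2}\right)$)
$L{\left(142,\left(3 + 4\right) \left(-3\right) \right)} + F = \left(3 + 4\right) \left(-3\right) \left(-1 + 142^{2}\right) + 47336 = 7 \left(-3\right) \left(-1 + 20164\right) + 47336 = \left(-21\right) 20163 + 47336 = -423423 + 47336 = -376087$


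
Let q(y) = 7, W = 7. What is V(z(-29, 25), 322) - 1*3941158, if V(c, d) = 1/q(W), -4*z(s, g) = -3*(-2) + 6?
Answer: -27588105/7 ≈ -3.9412e+6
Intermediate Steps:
z(s, g) = -3 (z(s, g) = -(-3*(-2) + 6)/4 = -(6 + 6)/4 = -¼*12 = -3)
V(c, d) = ⅐ (V(c, d) = 1/7 = ⅐)
V(z(-29, 25), 322) - 1*3941158 = ⅐ - 1*3941158 = ⅐ - 3941158 = -27588105/7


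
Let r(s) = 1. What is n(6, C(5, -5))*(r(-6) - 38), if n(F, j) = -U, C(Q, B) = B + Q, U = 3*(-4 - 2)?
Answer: -666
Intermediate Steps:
U = -18 (U = 3*(-6) = -18)
n(F, j) = 18 (n(F, j) = -1*(-18) = 18)
n(6, C(5, -5))*(r(-6) - 38) = 18*(1 - 38) = 18*(-37) = -666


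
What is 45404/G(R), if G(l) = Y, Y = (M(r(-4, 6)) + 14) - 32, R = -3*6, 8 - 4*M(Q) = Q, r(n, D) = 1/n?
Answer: -726464/255 ≈ -2848.9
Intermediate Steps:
r(n, D) = 1/n
M(Q) = 2 - Q/4
R = -18
Y = -255/16 (Y = ((2 - ¼/(-4)) + 14) - 32 = ((2 - ¼*(-¼)) + 14) - 32 = ((2 + 1/16) + 14) - 32 = (33/16 + 14) - 32 = 257/16 - 32 = -255/16 ≈ -15.938)
G(l) = -255/16
45404/G(R) = 45404/(-255/16) = 45404*(-16/255) = -726464/255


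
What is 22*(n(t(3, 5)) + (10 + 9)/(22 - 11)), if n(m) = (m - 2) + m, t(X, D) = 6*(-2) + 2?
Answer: -446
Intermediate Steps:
t(X, D) = -10 (t(X, D) = -12 + 2 = -10)
n(m) = -2 + 2*m (n(m) = (-2 + m) + m = -2 + 2*m)
22*(n(t(3, 5)) + (10 + 9)/(22 - 11)) = 22*((-2 + 2*(-10)) + (10 + 9)/(22 - 11)) = 22*((-2 - 20) + 19/11) = 22*(-22 + 19*(1/11)) = 22*(-22 + 19/11) = 22*(-223/11) = -446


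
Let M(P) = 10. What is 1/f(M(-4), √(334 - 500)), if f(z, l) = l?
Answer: -I*√166/166 ≈ -0.077615*I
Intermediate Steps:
1/f(M(-4), √(334 - 500)) = 1/(√(334 - 500)) = 1/(√(-166)) = 1/(I*√166) = -I*√166/166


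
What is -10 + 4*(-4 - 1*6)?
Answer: -50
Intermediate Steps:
-10 + 4*(-4 - 1*6) = -10 + 4*(-4 - 6) = -10 + 4*(-10) = -10 - 40 = -50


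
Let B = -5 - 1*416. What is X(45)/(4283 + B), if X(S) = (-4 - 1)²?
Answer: 25/3862 ≈ 0.0064733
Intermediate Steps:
X(S) = 25 (X(S) = (-5)² = 25)
B = -421 (B = -5 - 416 = -421)
X(45)/(4283 + B) = 25/(4283 - 421) = 25/3862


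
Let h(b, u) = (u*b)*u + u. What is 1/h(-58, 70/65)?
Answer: -169/11186 ≈ -0.015108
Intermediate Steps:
h(b, u) = u + b*u**2 (h(b, u) = (b*u)*u + u = b*u**2 + u = u + b*u**2)
1/h(-58, 70/65) = 1/((70/65)*(1 - 4060/65)) = 1/((70*(1/65))*(1 - 4060/65)) = 1/(14*(1 - 58*14/13)/13) = 1/(14*(1 - 812/13)/13) = 1/((14/13)*(-799/13)) = 1/(-11186/169) = -169/11186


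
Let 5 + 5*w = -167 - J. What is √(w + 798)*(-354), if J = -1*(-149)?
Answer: -354*√18345/5 ≈ -9589.4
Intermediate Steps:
J = 149
w = -321/5 (w = -1 + (-167 - 1*149)/5 = -1 + (-167 - 149)/5 = -1 + (⅕)*(-316) = -1 - 316/5 = -321/5 ≈ -64.200)
√(w + 798)*(-354) = √(-321/5 + 798)*(-354) = √(3669/5)*(-354) = (√18345/5)*(-354) = -354*√18345/5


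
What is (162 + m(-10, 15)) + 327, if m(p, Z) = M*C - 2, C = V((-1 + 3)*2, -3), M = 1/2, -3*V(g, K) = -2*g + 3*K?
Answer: 2939/6 ≈ 489.83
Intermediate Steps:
V(g, K) = -K + 2*g/3 (V(g, K) = -(-2*g + 3*K)/3 = -K + 2*g/3)
M = 1/2 ≈ 0.50000
C = 17/3 (C = -1*(-3) + 2*((-1 + 3)*2)/3 = 3 + 2*(2*2)/3 = 3 + (2/3)*4 = 3 + 8/3 = 17/3 ≈ 5.6667)
m(p, Z) = 5/6 (m(p, Z) = (1/2)*(17/3) - 2 = 17/6 - 2 = 5/6)
(162 + m(-10, 15)) + 327 = (162 + 5/6) + 327 = 977/6 + 327 = 2939/6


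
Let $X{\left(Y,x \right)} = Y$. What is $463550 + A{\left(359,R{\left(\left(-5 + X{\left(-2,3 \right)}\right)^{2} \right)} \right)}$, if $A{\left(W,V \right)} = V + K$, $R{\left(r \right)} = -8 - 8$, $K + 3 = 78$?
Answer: $463609$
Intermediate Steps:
$K = 75$ ($K = -3 + 78 = 75$)
$R{\left(r \right)} = -16$
$A{\left(W,V \right)} = 75 + V$ ($A{\left(W,V \right)} = V + 75 = 75 + V$)
$463550 + A{\left(359,R{\left(\left(-5 + X{\left(-2,3 \right)}\right)^{2} \right)} \right)} = 463550 + \left(75 - 16\right) = 463550 + 59 = 463609$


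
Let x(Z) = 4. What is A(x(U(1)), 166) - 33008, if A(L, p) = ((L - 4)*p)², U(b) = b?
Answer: -33008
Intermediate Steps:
A(L, p) = p²*(-4 + L)² (A(L, p) = ((-4 + L)*p)² = (p*(-4 + L))² = p²*(-4 + L)²)
A(x(U(1)), 166) - 33008 = 166²*(-4 + 4)² - 33008 = 27556*0² - 33008 = 27556*0 - 33008 = 0 - 33008 = -33008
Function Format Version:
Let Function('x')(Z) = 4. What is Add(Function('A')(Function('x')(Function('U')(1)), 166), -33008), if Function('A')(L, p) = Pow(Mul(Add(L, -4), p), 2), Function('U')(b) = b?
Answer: -33008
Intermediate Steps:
Function('A')(L, p) = Mul(Pow(p, 2), Pow(Add(-4, L), 2)) (Function('A')(L, p) = Pow(Mul(Add(-4, L), p), 2) = Pow(Mul(p, Add(-4, L)), 2) = Mul(Pow(p, 2), Pow(Add(-4, L), 2)))
Add(Function('A')(Function('x')(Function('U')(1)), 166), -33008) = Add(Mul(Pow(166, 2), Pow(Add(-4, 4), 2)), -33008) = Add(Mul(27556, Pow(0, 2)), -33008) = Add(Mul(27556, 0), -33008) = Add(0, -33008) = -33008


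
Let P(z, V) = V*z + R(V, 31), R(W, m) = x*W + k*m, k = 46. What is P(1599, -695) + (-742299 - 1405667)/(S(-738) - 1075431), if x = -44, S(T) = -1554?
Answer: -1162386685549/1076985 ≈ -1.0793e+6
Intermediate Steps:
R(W, m) = -44*W + 46*m
P(z, V) = 1426 - 44*V + V*z (P(z, V) = V*z + (-44*V + 46*31) = V*z + (-44*V + 1426) = V*z + (1426 - 44*V) = 1426 - 44*V + V*z)
P(1599, -695) + (-742299 - 1405667)/(S(-738) - 1075431) = (1426 - 44*(-695) - 695*1599) + (-742299 - 1405667)/(-1554 - 1075431) = (1426 + 30580 - 1111305) - 2147966/(-1076985) = -1079299 - 2147966*(-1/1076985) = -1079299 + 2147966/1076985 = -1162386685549/1076985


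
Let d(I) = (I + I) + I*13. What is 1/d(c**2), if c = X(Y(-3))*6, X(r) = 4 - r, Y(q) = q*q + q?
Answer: 1/2160 ≈ 0.00046296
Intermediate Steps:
Y(q) = q + q**2 (Y(q) = q**2 + q = q + q**2)
c = -12 (c = (4 - (-3)*(1 - 3))*6 = (4 - (-3)*(-2))*6 = (4 - 1*6)*6 = (4 - 6)*6 = -2*6 = -12)
d(I) = 15*I (d(I) = 2*I + 13*I = 15*I)
1/d(c**2) = 1/(15*(-12)**2) = 1/(15*144) = 1/2160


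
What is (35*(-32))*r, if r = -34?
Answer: 38080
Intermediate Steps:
(35*(-32))*r = (35*(-32))*(-34) = -1120*(-34) = 38080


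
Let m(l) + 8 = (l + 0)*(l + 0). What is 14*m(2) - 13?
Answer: -69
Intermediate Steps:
m(l) = -8 + l² (m(l) = -8 + (l + 0)*(l + 0) = -8 + l*l = -8 + l²)
14*m(2) - 13 = 14*(-8 + 2²) - 13 = 14*(-8 + 4) - 13 = 14*(-4) - 13 = -56 - 13 = -69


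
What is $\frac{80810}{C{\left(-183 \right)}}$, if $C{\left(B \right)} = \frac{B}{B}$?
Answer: $80810$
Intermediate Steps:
$C{\left(B \right)} = 1$
$\frac{80810}{C{\left(-183 \right)}} = \frac{80810}{1} = 80810 \cdot 1 = 80810$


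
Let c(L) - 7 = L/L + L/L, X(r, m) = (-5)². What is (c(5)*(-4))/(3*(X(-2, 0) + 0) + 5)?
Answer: -9/20 ≈ -0.45000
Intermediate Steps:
X(r, m) = 25
c(L) = 9 (c(L) = 7 + (L/L + L/L) = 7 + (1 + 1) = 7 + 2 = 9)
(c(5)*(-4))/(3*(X(-2, 0) + 0) + 5) = (9*(-4))/(3*(25 + 0) + 5) = -36/(3*25 + 5) = -36/(75 + 5) = -36/80 = -36*1/80 = -9/20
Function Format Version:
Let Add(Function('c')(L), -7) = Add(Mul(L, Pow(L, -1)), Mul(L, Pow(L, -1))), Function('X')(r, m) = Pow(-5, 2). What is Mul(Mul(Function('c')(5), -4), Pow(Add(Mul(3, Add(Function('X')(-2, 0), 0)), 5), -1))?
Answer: Rational(-9, 20) ≈ -0.45000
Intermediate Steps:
Function('X')(r, m) = 25
Function('c')(L) = 9 (Function('c')(L) = Add(7, Add(Mul(L, Pow(L, -1)), Mul(L, Pow(L, -1)))) = Add(7, Add(1, 1)) = Add(7, 2) = 9)
Mul(Mul(Function('c')(5), -4), Pow(Add(Mul(3, Add(Function('X')(-2, 0), 0)), 5), -1)) = Mul(Mul(9, -4), Pow(Add(Mul(3, Add(25, 0)), 5), -1)) = Mul(-36, Pow(Add(Mul(3, 25), 5), -1)) = Mul(-36, Pow(Add(75, 5), -1)) = Mul(-36, Pow(80, -1)) = Mul(-36, Rational(1, 80)) = Rational(-9, 20)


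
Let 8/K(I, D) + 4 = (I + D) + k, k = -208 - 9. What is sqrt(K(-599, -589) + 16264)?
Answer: 8*sqrt(504509358)/1409 ≈ 127.53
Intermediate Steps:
k = -217
K(I, D) = 8/(-221 + D + I) (K(I, D) = 8/(-4 + ((I + D) - 217)) = 8/(-4 + ((D + I) - 217)) = 8/(-4 + (-217 + D + I)) = 8/(-221 + D + I))
sqrt(K(-599, -589) + 16264) = sqrt(8/(-221 - 589 - 599) + 16264) = sqrt(8/(-1409) + 16264) = sqrt(8*(-1/1409) + 16264) = sqrt(-8/1409 + 16264) = sqrt(22915968/1409) = 8*sqrt(504509358)/1409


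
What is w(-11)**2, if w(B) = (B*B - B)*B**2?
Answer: 255104784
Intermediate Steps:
w(B) = B**2*(B**2 - B) (w(B) = (B**2 - B)*B**2 = B**2*(B**2 - B))
w(-11)**2 = ((-11)**3*(-1 - 11))**2 = (-1331*(-12))**2 = 15972**2 = 255104784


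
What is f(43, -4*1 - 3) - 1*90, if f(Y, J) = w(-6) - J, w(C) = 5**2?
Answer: -58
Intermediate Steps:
w(C) = 25
f(Y, J) = 25 - J
f(43, -4*1 - 3) - 1*90 = (25 - (-4*1 - 3)) - 1*90 = (25 - (-4 - 3)) - 90 = (25 - 1*(-7)) - 90 = (25 + 7) - 90 = 32 - 90 = -58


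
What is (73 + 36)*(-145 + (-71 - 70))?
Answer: -31174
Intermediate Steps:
(73 + 36)*(-145 + (-71 - 70)) = 109*(-145 - 141) = 109*(-286) = -31174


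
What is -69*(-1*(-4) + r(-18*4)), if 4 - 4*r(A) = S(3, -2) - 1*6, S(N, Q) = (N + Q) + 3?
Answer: -759/2 ≈ -379.50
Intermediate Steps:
S(N, Q) = 3 + N + Q
r(A) = 3/2 (r(A) = 1 - ((3 + 3 - 2) - 1*6)/4 = 1 - (4 - 6)/4 = 1 - ¼*(-2) = 1 + ½ = 3/2)
-69*(-1*(-4) + r(-18*4)) = -69*(-1*(-4) + 3/2) = -69*(4 + 3/2) = -69*11/2 = -759/2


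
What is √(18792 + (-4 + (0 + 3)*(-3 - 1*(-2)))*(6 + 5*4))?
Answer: √18610 ≈ 136.42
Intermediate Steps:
√(18792 + (-4 + (0 + 3)*(-3 - 1*(-2)))*(6 + 5*4)) = √(18792 + (-4 + 3*(-3 + 2))*(6 + 20)) = √(18792 + (-4 + 3*(-1))*26) = √(18792 + (-4 - 3)*26) = √(18792 - 7*26) = √(18792 - 182) = √18610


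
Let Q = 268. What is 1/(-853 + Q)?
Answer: -1/585 ≈ -0.0017094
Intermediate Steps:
1/(-853 + Q) = 1/(-853 + 268) = 1/(-585) = -1/585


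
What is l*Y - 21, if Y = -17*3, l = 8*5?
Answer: -2061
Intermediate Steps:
l = 40
Y = -51
l*Y - 21 = 40*(-51) - 21 = -2040 - 21 = -2061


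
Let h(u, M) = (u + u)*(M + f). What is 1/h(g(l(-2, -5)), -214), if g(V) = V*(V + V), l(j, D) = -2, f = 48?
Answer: -1/2656 ≈ -0.00037651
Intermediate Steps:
g(V) = 2*V**2 (g(V) = V*(2*V) = 2*V**2)
h(u, M) = 2*u*(48 + M) (h(u, M) = (u + u)*(M + 48) = (2*u)*(48 + M) = 2*u*(48 + M))
1/h(g(l(-2, -5)), -214) = 1/(2*(2*(-2)**2)*(48 - 214)) = 1/(2*(2*4)*(-166)) = 1/(2*8*(-166)) = 1/(-2656) = -1/2656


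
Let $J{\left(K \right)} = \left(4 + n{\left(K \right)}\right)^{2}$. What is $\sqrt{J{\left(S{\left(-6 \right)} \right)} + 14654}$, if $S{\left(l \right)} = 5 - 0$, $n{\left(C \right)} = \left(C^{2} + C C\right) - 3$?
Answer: $\sqrt{17255} \approx 131.36$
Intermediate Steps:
$n{\left(C \right)} = -3 + 2 C^{2}$ ($n{\left(C \right)} = \left(C^{2} + C^{2}\right) - 3 = 2 C^{2} - 3 = -3 + 2 C^{2}$)
$S{\left(l \right)} = 5$ ($S{\left(l \right)} = 5 + 0 = 5$)
$J{\left(K \right)} = \left(1 + 2 K^{2}\right)^{2}$ ($J{\left(K \right)} = \left(4 + \left(-3 + 2 K^{2}\right)\right)^{2} = \left(1 + 2 K^{2}\right)^{2}$)
$\sqrt{J{\left(S{\left(-6 \right)} \right)} + 14654} = \sqrt{\left(1 + 2 \cdot 5^{2}\right)^{2} + 14654} = \sqrt{\left(1 + 2 \cdot 25\right)^{2} + 14654} = \sqrt{\left(1 + 50\right)^{2} + 14654} = \sqrt{51^{2} + 14654} = \sqrt{2601 + 14654} = \sqrt{17255}$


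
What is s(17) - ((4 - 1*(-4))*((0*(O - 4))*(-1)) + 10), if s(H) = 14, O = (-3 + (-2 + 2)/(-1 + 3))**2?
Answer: 4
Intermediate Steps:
O = 9 (O = (-3 + 0/2)**2 = (-3 + 0*(1/2))**2 = (-3 + 0)**2 = (-3)**2 = 9)
s(17) - ((4 - 1*(-4))*((0*(O - 4))*(-1)) + 10) = 14 - ((4 - 1*(-4))*((0*(9 - 4))*(-1)) + 10) = 14 - ((4 + 4)*((0*5)*(-1)) + 10) = 14 - (8*(0*(-1)) + 10) = 14 - (8*0 + 10) = 14 - (0 + 10) = 14 - 1*10 = 14 - 10 = 4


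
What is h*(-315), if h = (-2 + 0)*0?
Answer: 0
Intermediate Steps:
h = 0 (h = -2*0 = 0)
h*(-315) = 0*(-315) = 0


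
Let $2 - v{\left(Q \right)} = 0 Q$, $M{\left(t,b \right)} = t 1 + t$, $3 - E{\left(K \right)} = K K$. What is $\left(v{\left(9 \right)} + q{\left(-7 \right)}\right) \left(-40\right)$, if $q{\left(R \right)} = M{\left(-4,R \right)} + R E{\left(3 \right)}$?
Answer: $-1440$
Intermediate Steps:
$E{\left(K \right)} = 3 - K^{2}$ ($E{\left(K \right)} = 3 - K K = 3 - K^{2}$)
$M{\left(t,b \right)} = 2 t$ ($M{\left(t,b \right)} = t + t = 2 t$)
$q{\left(R \right)} = -8 - 6 R$ ($q{\left(R \right)} = 2 \left(-4\right) + R \left(3 - 3^{2}\right) = -8 + R \left(3 - 9\right) = -8 + R \left(-6\right) = -8 - 6 R$)
$v{\left(Q \right)} = 2$ ($v{\left(Q \right)} = 2 - 0 Q = 2 - 0 = 2 + 0 = 2$)
$\left(v{\left(9 \right)} + q{\left(-7 \right)}\right) \left(-40\right) = \left(2 - -34\right) \left(-40\right) = \left(2 + \left(-8 + 42\right)\right) \left(-40\right) = \left(2 + 34\right) \left(-40\right) = 36 \left(-40\right) = -1440$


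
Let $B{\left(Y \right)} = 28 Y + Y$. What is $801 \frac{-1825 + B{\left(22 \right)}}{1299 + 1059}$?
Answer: $- \frac{105643}{262} \approx -403.22$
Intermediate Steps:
$B{\left(Y \right)} = 29 Y$
$801 \frac{-1825 + B{\left(22 \right)}}{1299 + 1059} = 801 \frac{-1825 + 29 \cdot 22}{1299 + 1059} = 801 \frac{-1825 + 638}{2358} = 801 \left(\left(-1187\right) \frac{1}{2358}\right) = 801 \left(- \frac{1187}{2358}\right) = - \frac{105643}{262}$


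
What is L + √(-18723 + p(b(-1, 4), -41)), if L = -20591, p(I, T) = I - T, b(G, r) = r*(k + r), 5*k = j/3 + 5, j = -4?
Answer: -20591 + I*√4199190/15 ≈ -20591.0 + 136.61*I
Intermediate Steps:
k = 11/15 (k = (-4/3 + 5)/5 = (⅕)*(11/3) = 11/15 ≈ 0.73333)
b(G, r) = r*(11/15 + r)
L + √(-18723 + p(b(-1, 4), -41)) = -20591 + √(-18723 + ((1/15)*4*(11 + 15*4) - 1*(-41))) = -20591 + √(-18723 + ((1/15)*4*(11 + 60) + 41)) = -20591 + √(-18723 + ((1/15)*4*71 + 41)) = -20591 + √(-18723 + (284/15 + 41)) = -20591 + √(-18723 + 899/15) = -20591 + √(-279946/15) = -20591 + I*√4199190/15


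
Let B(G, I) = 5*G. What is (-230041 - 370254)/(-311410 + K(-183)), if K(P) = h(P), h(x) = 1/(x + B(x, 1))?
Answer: 659123910/341928181 ≈ 1.9277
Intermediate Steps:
h(x) = 1/(6*x) (h(x) = 1/(x + 5*x) = 1/(6*x))
K(P) = 1/(6*P)
(-230041 - 370254)/(-311410 + K(-183)) = (-230041 - 370254)/(-311410 + (1/6)/(-183)) = -600295/(-311410 + (1/6)*(-1/183)) = -600295/(-311410 - 1/1098) = -600295/(-341928181/1098) = -600295*(-1098/341928181) = 659123910/341928181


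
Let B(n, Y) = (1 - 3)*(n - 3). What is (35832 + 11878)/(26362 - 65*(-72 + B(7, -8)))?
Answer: 65/43 ≈ 1.5116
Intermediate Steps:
B(n, Y) = 6 - 2*n (B(n, Y) = -2*(-3 + n) = 6 - 2*n)
(35832 + 11878)/(26362 - 65*(-72 + B(7, -8))) = (35832 + 11878)/(26362 - 65*(-72 + (6 - 2*7))) = 47710/(26362 - 65*(-72 + (6 - 14))) = 47710/(26362 - 65*(-72 - 8)) = 47710/(26362 - 65*(-80)) = 47710/(26362 + 5200) = 47710/31562 = 47710*(1/31562) = 65/43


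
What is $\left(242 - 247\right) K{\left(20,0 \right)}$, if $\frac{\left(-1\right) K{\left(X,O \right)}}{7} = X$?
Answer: $700$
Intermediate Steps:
$K{\left(X,O \right)} = - 7 X$
$\left(242 - 247\right) K{\left(20,0 \right)} = \left(242 - 247\right) \left(\left(-7\right) 20\right) = \left(-5\right) \left(-140\right) = 700$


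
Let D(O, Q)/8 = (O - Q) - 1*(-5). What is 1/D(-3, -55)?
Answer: 1/456 ≈ 0.0021930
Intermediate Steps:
D(O, Q) = 40 - 8*Q + 8*O (D(O, Q) = 8*((O - Q) - 1*(-5)) = 8*((O - Q) + 5) = 8*(5 + O - Q) = 40 - 8*Q + 8*O)
1/D(-3, -55) = 1/(40 - 8*(-55) + 8*(-3)) = 1/(40 + 440 - 24) = 1/456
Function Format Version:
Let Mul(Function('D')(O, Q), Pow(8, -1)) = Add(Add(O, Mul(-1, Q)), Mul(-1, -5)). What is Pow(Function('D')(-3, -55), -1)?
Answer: Rational(1, 456) ≈ 0.0021930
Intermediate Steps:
Function('D')(O, Q) = Add(40, Mul(-8, Q), Mul(8, O)) (Function('D')(O, Q) = Mul(8, Add(Add(O, Mul(-1, Q)), Mul(-1, -5))) = Mul(8, Add(Add(O, Mul(-1, Q)), 5)) = Mul(8, Add(5, O, Mul(-1, Q))) = Add(40, Mul(-8, Q), Mul(8, O)))
Pow(Function('D')(-3, -55), -1) = Pow(Add(40, Mul(-8, -55), Mul(8, -3)), -1) = Pow(Add(40, 440, -24), -1) = Pow(456, -1) = Rational(1, 456)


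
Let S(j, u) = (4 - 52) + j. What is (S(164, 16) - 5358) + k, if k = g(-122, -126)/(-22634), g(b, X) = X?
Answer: -59323651/11317 ≈ -5242.0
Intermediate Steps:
S(j, u) = -48 + j
k = 63/11317 (k = -126/(-22634) = -126*(-1/22634) = 63/11317 ≈ 0.0055668)
(S(164, 16) - 5358) + k = ((-48 + 164) - 5358) + 63/11317 = (116 - 5358) + 63/11317 = -5242 + 63/11317 = -59323651/11317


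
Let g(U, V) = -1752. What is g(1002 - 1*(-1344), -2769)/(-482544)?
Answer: 73/20106 ≈ 0.0036308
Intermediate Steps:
g(1002 - 1*(-1344), -2769)/(-482544) = -1752/(-482544) = -1752*(-1/482544) = 73/20106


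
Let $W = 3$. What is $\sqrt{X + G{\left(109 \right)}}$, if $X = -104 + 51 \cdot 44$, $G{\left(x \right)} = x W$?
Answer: $\sqrt{2467} \approx 49.669$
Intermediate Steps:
$G{\left(x \right)} = 3 x$ ($G{\left(x \right)} = x 3 = 3 x$)
$X = 2140$ ($X = -104 + 2244 = 2140$)
$\sqrt{X + G{\left(109 \right)}} = \sqrt{2140 + 3 \cdot 109} = \sqrt{2140 + 327} = \sqrt{2467}$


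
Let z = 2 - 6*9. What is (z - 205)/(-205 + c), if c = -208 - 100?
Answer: 257/513 ≈ 0.50097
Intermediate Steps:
c = -308
z = -52 (z = 2 - 54 = -52)
(z - 205)/(-205 + c) = (-52 - 205)/(-205 - 308) = -257/(-513) = -257*(-1/513) = 257/513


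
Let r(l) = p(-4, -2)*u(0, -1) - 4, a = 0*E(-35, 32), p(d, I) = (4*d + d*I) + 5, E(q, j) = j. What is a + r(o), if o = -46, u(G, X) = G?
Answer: -4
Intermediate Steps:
p(d, I) = 5 + 4*d + I*d (p(d, I) = (4*d + I*d) + 5 = 5 + 4*d + I*d)
a = 0 (a = 0*32 = 0)
r(l) = -4 (r(l) = (5 + 4*(-4) - 2*(-4))*0 - 4 = (5 - 16 + 8)*0 - 4 = -3*0 - 4 = 0 - 4 = -4)
a + r(o) = 0 - 4 = -4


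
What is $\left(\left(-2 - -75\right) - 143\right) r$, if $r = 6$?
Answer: $-420$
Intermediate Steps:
$\left(\left(-2 - -75\right) - 143\right) r = \left(\left(-2 - -75\right) - 143\right) 6 = \left(\left(-2 + 75\right) - 143\right) 6 = \left(73 - 143\right) 6 = \left(-70\right) 6 = -420$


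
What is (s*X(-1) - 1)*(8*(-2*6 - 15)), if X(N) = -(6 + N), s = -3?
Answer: -3024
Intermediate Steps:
X(N) = -6 - N
(s*X(-1) - 1)*(8*(-2*6 - 15)) = (-3*(-6 - 1*(-1)) - 1)*(8*(-2*6 - 15)) = (-3*(-6 + 1) - 1)*(8*(-12 - 15)) = (-3*(-5) - 1)*(8*(-27)) = (15 - 1)*(-216) = 14*(-216) = -3024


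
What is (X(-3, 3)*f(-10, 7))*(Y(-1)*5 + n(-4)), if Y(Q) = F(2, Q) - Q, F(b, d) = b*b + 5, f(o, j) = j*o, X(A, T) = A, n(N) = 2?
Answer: 10920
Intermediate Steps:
F(b, d) = 5 + b² (F(b, d) = b² + 5 = 5 + b²)
Y(Q) = 9 - Q (Y(Q) = (5 + 2²) - Q = (5 + 4) - Q = 9 - Q)
(X(-3, 3)*f(-10, 7))*(Y(-1)*5 + n(-4)) = (-21*(-10))*((9 - 1*(-1))*5 + 2) = (-3*(-70))*((9 + 1)*5 + 2) = 210*(10*5 + 2) = 210*(50 + 2) = 210*52 = 10920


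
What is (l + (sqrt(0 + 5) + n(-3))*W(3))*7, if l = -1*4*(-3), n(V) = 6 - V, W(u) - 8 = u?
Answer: 777 + 77*sqrt(5) ≈ 949.18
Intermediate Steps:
W(u) = 8 + u
l = 12 (l = -4*(-3) = 12)
(l + (sqrt(0 + 5) + n(-3))*W(3))*7 = (12 + (sqrt(0 + 5) + (6 - 1*(-3)))*(8 + 3))*7 = (12 + (sqrt(5) + (6 + 3))*11)*7 = (12 + (sqrt(5) + 9)*11)*7 = (12 + (9 + sqrt(5))*11)*7 = (12 + (99 + 11*sqrt(5)))*7 = (111 + 11*sqrt(5))*7 = 777 + 77*sqrt(5)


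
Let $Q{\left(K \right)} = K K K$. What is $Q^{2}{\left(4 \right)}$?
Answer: $4096$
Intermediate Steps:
$Q{\left(K \right)} = K^{3}$ ($Q{\left(K \right)} = K^{2} K = K^{3}$)
$Q^{2}{\left(4 \right)} = \left(4^{3}\right)^{2} = 64^{2} = 4096$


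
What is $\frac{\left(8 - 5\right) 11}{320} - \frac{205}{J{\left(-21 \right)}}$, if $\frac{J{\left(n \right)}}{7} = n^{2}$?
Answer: $\frac{36271}{987840} \approx 0.036717$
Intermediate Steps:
$J{\left(n \right)} = 7 n^{2}$
$\frac{\left(8 - 5\right) 11}{320} - \frac{205}{J{\left(-21 \right)}} = \frac{\left(8 - 5\right) 11}{320} - \frac{205}{7 \left(-21\right)^{2}} = 3 \cdot 11 \cdot \frac{1}{320} - \frac{205}{7 \cdot 441} = 33 \cdot \frac{1}{320} - \frac{205}{3087} = \frac{33}{320} - \frac{205}{3087} = \frac{36271}{987840}$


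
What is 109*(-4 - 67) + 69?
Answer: -7670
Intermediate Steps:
109*(-4 - 67) + 69 = 109*(-71) + 69 = -7739 + 69 = -7670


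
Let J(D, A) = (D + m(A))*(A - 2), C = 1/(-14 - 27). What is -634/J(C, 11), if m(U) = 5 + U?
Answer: -25994/5895 ≈ -4.4095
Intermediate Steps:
C = -1/41 (C = 1/(-41) = -1/41 ≈ -0.024390)
J(D, A) = (-2 + A)*(5 + A + D) (J(D, A) = (D + (5 + A))*(A - 2) = (5 + A + D)*(-2 + A) = (-2 + A)*(5 + A + D))
-634/J(C, 11) = -634/(-10 + 11² - 2*(-1/41) + 3*11 + 11*(-1/41)) = -634/(-10 + 121 + 2/41 + 33 - 11/41) = -634/5895/41 = -634*41/5895 = -25994/5895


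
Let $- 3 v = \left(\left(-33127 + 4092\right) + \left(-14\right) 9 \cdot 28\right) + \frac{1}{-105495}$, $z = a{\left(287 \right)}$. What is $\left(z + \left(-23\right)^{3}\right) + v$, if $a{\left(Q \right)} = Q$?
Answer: $- \frac{324608114}{316485} \approx -1025.7$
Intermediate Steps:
$z = 287$
$v = \frac{3435233686}{316485}$ ($v = - \frac{\left(\left(-33127 + 4092\right) + \left(-14\right) 9 \cdot 28\right) + \frac{1}{-105495}}{3} = - \frac{\left(-29035 - 3528\right) - \frac{1}{105495}}{3} = - \frac{-32563 - \frac{1}{105495}}{3} = \left(- \frac{1}{3}\right) \left(- \frac{3435233686}{105495}\right) = \frac{3435233686}{316485} \approx 10854.0$)
$\left(z + \left(-23\right)^{3}\right) + v = \left(287 + \left(-23\right)^{3}\right) + \frac{3435233686}{316485} = \left(287 - 12167\right) + \frac{3435233686}{316485} = -11880 + \frac{3435233686}{316485} = - \frac{324608114}{316485}$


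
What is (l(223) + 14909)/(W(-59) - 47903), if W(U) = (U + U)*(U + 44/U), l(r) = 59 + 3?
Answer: -14971/40853 ≈ -0.36646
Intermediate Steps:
l(r) = 62
W(U) = 2*U*(U + 44/U) (W(U) = (2*U)*(U + 44/U) = 2*U*(U + 44/U))
(l(223) + 14909)/(W(-59) - 47903) = (62 + 14909)/((88 + 2*(-59)**2) - 47903) = 14971/((88 + 2*3481) - 47903) = 14971/((88 + 6962) - 47903) = 14971/(7050 - 47903) = 14971/(-40853) = 14971*(-1/40853) = -14971/40853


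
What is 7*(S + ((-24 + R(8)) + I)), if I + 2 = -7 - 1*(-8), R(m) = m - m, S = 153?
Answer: 896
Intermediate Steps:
R(m) = 0
I = -1 (I = -2 + (-7 - 1*(-8)) = -2 + (-7 + 8) = -2 + 1 = -1)
7*(S + ((-24 + R(8)) + I)) = 7*(153 + ((-24 + 0) - 1)) = 7*(153 + (-24 - 1)) = 7*(153 - 25) = 7*128 = 896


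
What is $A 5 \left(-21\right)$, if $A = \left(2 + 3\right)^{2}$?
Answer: $-2625$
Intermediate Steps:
$A = 25$ ($A = 5^{2} = 25$)
$A 5 \left(-21\right) = 25 \cdot 5 \left(-21\right) = 125 \left(-21\right) = -2625$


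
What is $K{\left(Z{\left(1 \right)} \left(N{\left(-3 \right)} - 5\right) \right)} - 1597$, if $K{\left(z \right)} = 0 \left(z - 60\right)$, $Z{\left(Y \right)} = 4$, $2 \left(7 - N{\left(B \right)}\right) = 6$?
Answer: $-1597$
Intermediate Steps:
$N{\left(B \right)} = 4$ ($N{\left(B \right)} = 7 - 3 = 4$)
$K{\left(z \right)} = 0$ ($K{\left(z \right)} = 0 \left(-60 + z\right) = 0$)
$K{\left(Z{\left(1 \right)} \left(N{\left(-3 \right)} - 5\right) \right)} - 1597 = 0 - 1597 = -1597$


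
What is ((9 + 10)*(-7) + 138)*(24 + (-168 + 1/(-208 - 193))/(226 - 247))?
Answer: 1347365/8421 ≈ 160.00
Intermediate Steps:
((9 + 10)*(-7) + 138)*(24 + (-168 + 1/(-208 - 193))/(226 - 247)) = (19*(-7) + 138)*(24 + (-168 + 1/(-401))/(-21)) = (-133 + 138)*(24 + (-168 - 1/401)*(-1/21)) = 5*(24 - 67369/401*(-1/21)) = 5*(24 + 67369/8421) = 5*(269473/8421) = 1347365/8421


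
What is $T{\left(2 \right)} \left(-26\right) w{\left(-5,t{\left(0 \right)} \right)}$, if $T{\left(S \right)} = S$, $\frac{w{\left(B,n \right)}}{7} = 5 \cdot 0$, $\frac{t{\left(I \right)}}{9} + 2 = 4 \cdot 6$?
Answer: $0$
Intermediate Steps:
$t{\left(I \right)} = 198$ ($t{\left(I \right)} = -18 + 9 \cdot 4 \cdot 6 = -18 + 9 \cdot 24 = -18 + 216 = 198$)
$w{\left(B,n \right)} = 0$ ($w{\left(B,n \right)} = 7 \cdot 5 \cdot 0 = 7 \cdot 0 = 0$)
$T{\left(2 \right)} \left(-26\right) w{\left(-5,t{\left(0 \right)} \right)} = 2 \left(-26\right) 0 = \left(-52\right) 0 = 0$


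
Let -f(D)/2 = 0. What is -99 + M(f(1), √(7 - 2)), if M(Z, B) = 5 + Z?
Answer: -94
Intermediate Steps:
f(D) = 0 (f(D) = -2*0 = 0)
-99 + M(f(1), √(7 - 2)) = -99 + (5 + 0) = -99 + 5 = -94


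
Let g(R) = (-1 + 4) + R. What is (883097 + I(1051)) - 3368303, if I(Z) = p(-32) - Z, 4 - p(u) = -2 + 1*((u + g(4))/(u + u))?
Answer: -159120089/64 ≈ -2.4863e+6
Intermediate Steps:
g(R) = 3 + R
p(u) = 6 - (7 + u)/(2*u) (p(u) = 4 - (-2 + 1*((u + (3 + 4))/(u + u))) = 4 - (-2 + 1*((u + 7)/((2*u)))) = 4 - (-2 + 1*((7 + u)*(1/(2*u)))) = 4 - (-2 + 1*((7 + u)/(2*u))) = 4 - (-2 + (7 + u)/(2*u)) = 4 + (2 - (7 + u)/(2*u)) = 6 - (7 + u)/(2*u))
I(Z) = 359/64 - Z (I(Z) = (1/2)*(-7 + 11*(-32))/(-32) - Z = (1/2)*(-1/32)*(-7 - 352) - Z = (1/2)*(-1/32)*(-359) - Z = 359/64 - Z)
(883097 + I(1051)) - 3368303 = (883097 + (359/64 - 1*1051)) - 3368303 = (883097 + (359/64 - 1051)) - 3368303 = (883097 - 66905/64) - 3368303 = 56451303/64 - 3368303 = -159120089/64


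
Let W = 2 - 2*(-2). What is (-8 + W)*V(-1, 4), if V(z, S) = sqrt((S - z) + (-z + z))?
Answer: -2*sqrt(5) ≈ -4.4721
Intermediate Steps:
W = 6 (W = 2 + 4 = 6)
V(z, S) = sqrt(S - z) (V(z, S) = sqrt((S - z) + 0) = sqrt(S - z))
(-8 + W)*V(-1, 4) = (-8 + 6)*sqrt(4 - 1*(-1)) = -2*sqrt(4 + 1) = -2*sqrt(5)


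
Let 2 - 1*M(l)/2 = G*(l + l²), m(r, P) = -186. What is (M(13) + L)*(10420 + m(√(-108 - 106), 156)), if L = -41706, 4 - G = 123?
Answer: 16517676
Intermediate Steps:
G = -119 (G = 4 - 1*123 = 4 - 123 = -119)
M(l) = 4 + 238*l + 238*l² (M(l) = 4 - (-238)*(l + l²) = 4 - 2*(-119*l - 119*l²) = 4 + (238*l + 238*l²) = 4 + 238*l + 238*l²)
(M(13) + L)*(10420 + m(√(-108 - 106), 156)) = ((4 + 238*13 + 238*13²) - 41706)*(10420 - 186) = ((4 + 3094 + 238*169) - 41706)*10234 = ((4 + 3094 + 40222) - 41706)*10234 = (43320 - 41706)*10234 = 1614*10234 = 16517676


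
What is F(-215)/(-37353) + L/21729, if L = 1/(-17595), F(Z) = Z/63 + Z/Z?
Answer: 717414241/11107339066845 ≈ 6.4589e-5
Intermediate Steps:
F(Z) = 1 + Z/63 (F(Z) = Z*(1/63) + 1 = Z/63 + 1 = 1 + Z/63)
L = -1/17595 ≈ -5.6834e-5
F(-215)/(-37353) + L/21729 = (1 + (1/63)*(-215))/(-37353) - 1/17595/21729 = (1 - 215/63)*(-1/37353) - 1/17595*1/21729 = -152/63*(-1/37353) - 1/382321755 = 152/2353239 - 1/382321755 = 717414241/11107339066845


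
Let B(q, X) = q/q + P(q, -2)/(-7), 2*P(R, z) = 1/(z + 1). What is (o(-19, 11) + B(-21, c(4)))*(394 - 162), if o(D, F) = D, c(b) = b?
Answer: -29116/7 ≈ -4159.4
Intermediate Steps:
P(R, z) = 1/(2*(1 + z)) (P(R, z) = 1/(2*(z + 1)) = 1/(2*(1 + z)))
B(q, X) = 15/14 (B(q, X) = q/q + (1/(2*(1 - 2)))/(-7) = 1 + ((½)/(-1))*(-⅐) = 1 + ((½)*(-1))*(-⅐) = 1 - ½*(-⅐) = 1 + 1/14 = 15/14)
(o(-19, 11) + B(-21, c(4)))*(394 - 162) = (-19 + 15/14)*(394 - 162) = -251/14*232 = -29116/7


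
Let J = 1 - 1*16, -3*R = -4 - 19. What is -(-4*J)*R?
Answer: -460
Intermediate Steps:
R = 23/3 (R = -(-4 - 19)/3 = -⅓*(-23) = 23/3 ≈ 7.6667)
J = -15 (J = 1 - 16 = -15)
-(-4*J)*R = -(-4*(-15))*23/3 = -60*23/3 = -1*460 = -460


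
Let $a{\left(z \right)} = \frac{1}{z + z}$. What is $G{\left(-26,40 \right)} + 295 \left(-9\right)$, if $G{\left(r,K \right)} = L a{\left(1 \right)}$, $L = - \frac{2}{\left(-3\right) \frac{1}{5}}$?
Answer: $- \frac{7960}{3} \approx -2653.3$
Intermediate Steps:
$L = \frac{10}{3}$ ($L = - \frac{2}{\left(-3\right) \frac{1}{5}} = - \frac{2}{- \frac{3}{5}} = \left(-2\right) \left(- \frac{5}{3}\right) = \frac{10}{3} \approx 3.3333$)
$a{\left(z \right)} = \frac{1}{2 z}$
$G{\left(r,K \right)} = \frac{5}{3}$ ($G{\left(r,K \right)} = \frac{10 \frac{1}{2 \cdot 1}}{3} = \frac{10 \cdot \frac{1}{2} \cdot 1}{3} = \frac{10}{3} \cdot \frac{1}{2} = \frac{5}{3}$)
$G{\left(-26,40 \right)} + 295 \left(-9\right) = \frac{5}{3} + 295 \left(-9\right) = \frac{5}{3} - 2655 = - \frac{7960}{3}$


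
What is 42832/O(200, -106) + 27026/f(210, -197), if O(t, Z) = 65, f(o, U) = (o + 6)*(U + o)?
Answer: 4693421/7020 ≈ 668.58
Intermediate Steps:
f(o, U) = (6 + o)*(U + o)
42832/O(200, -106) + 27026/f(210, -197) = 42832/65 + 27026/(210² + 6*(-197) + 6*210 - 197*210) = 42832*(1/65) + 27026/(44100 - 1182 + 1260 - 41370) = 42832/65 + 27026/2808 = 42832/65 + 27026*(1/2808) = 42832/65 + 13513/1404 = 4693421/7020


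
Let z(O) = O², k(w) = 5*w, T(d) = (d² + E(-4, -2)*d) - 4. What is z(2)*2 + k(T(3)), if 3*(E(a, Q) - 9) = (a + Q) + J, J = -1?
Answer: 133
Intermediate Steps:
E(a, Q) = 26/3 + Q/3 + a/3 (E(a, Q) = 9 + ((a + Q) - 1)/3 = 9 + ((Q + a) - 1)/3 = 9 + (-1 + Q + a)/3 = 9 + (-⅓ + Q/3 + a/3) = 26/3 + Q/3 + a/3)
T(d) = -4 + d² + 20*d/3 (T(d) = (d² + (26/3 + (⅓)*(-2) + (⅓)*(-4))*d) - 4 = (d² + (26/3 - ⅔ - 4/3)*d) - 4 = (d² + 20*d/3) - 4 = -4 + d² + 20*d/3)
z(2)*2 + k(T(3)) = 2²*2 + 5*(-4 + 3² + (20/3)*3) = 4*2 + 5*(-4 + 9 + 20) = 8 + 5*25 = 8 + 125 = 133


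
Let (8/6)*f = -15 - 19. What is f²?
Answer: 2601/4 ≈ 650.25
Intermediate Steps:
f = -51/2 (f = 3*(-15 - 19)/4 = (¾)*(-34) = -51/2 ≈ -25.500)
f² = (-51/2)² = 2601/4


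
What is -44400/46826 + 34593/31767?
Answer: 34899503/247920257 ≈ 0.14077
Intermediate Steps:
-44400/46826 + 34593/31767 = -44400*1/46826 + 34593*(1/31767) = -22200/23413 + 11531/10589 = 34899503/247920257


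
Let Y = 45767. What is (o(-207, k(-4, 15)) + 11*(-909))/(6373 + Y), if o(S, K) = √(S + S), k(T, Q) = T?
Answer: -303/1580 + I*√46/17380 ≈ -0.19177 + 0.00039024*I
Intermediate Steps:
o(S, K) = √2*√S (o(S, K) = √(2*S) = √2*√S)
(o(-207, k(-4, 15)) + 11*(-909))/(6373 + Y) = (√2*√(-207) + 11*(-909))/(6373 + 45767) = (√2*(3*I*√23) - 9999)/52140 = (3*I*√46 - 9999)*(1/52140) = (-9999 + 3*I*√46)*(1/52140) = -303/1580 + I*√46/17380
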